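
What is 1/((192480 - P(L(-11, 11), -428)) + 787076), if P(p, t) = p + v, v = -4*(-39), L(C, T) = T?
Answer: 1/979389 ≈ 1.0210e-6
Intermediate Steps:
v = 156
P(p, t) = 156 + p (P(p, t) = p + 156 = 156 + p)
1/((192480 - P(L(-11, 11), -428)) + 787076) = 1/((192480 - (156 + 11)) + 787076) = 1/((192480 - 1*167) + 787076) = 1/((192480 - 167) + 787076) = 1/(192313 + 787076) = 1/979389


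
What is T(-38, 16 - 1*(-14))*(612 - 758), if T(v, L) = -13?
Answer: 1898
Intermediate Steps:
T(-38, 16 - 1*(-14))*(612 - 758) = -13*(612 - 758) = -13*(-146) = 1898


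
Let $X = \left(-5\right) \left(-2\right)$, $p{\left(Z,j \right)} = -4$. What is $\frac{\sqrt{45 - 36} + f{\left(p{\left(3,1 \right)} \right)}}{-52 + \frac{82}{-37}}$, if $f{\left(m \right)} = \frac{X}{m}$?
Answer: $- \frac{37}{4012} \approx -0.0092223$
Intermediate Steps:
$X = 10$
$f{\left(m \right)} = \frac{10}{m}$
$\frac{\sqrt{45 - 36} + f{\left(p{\left(3,1 \right)} \right)}}{-52 + \frac{82}{-37}} = \frac{\sqrt{45 - 36} + \frac{10}{-4}}{-52 + \frac{82}{-37}} = \frac{\sqrt{9} + 10 \left(- \frac{1}{4}\right)}{-52 + 82 \left(- \frac{1}{37}\right)} = \frac{3 - \frac{5}{2}}{-52 - \frac{82}{37}} = \frac{1}{2 \left(- \frac{2006}{37}\right)} = \frac{1}{2} \left(- \frac{37}{2006}\right) = - \frac{37}{4012}$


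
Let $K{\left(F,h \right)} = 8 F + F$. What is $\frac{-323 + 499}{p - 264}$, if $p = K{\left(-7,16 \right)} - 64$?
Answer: $- \frac{176}{391} \approx -0.45013$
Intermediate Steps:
$K{\left(F,h \right)} = 9 F$
$p = -127$ ($p = 9 \left(-7\right) - 64 = -63 - 64 = -127$)
$\frac{-323 + 499}{p - 264} = \frac{-323 + 499}{-127 - 264} = \frac{176}{-391} = 176 \left(- \frac{1}{391}\right) = - \frac{176}{391}$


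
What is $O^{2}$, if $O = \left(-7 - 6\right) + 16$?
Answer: $9$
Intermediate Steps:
$O = 3$ ($O = -13 + 16 = 3$)
$O^{2} = 3^{2} = 9$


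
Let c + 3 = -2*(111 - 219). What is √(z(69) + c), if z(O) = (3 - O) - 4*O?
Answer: I*√129 ≈ 11.358*I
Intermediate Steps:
c = 213 (c = -3 - 2*(111 - 219) = -3 - 2*(-108) = -3 + 216 = 213)
z(O) = 3 - 5*O
√(z(69) + c) = √((3 - 5*69) + 213) = √((3 - 345) + 213) = √(-342 + 213) = √(-129) = I*√129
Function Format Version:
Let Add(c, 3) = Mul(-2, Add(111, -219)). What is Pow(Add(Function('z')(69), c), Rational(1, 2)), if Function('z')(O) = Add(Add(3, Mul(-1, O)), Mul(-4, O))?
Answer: Mul(I, Pow(129, Rational(1, 2))) ≈ Mul(11.358, I)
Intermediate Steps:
c = 213 (c = Add(-3, Mul(-2, Add(111, -219))) = Add(-3, Mul(-2, -108)) = Add(-3, 216) = 213)
Function('z')(O) = Add(3, Mul(-5, O))
Pow(Add(Function('z')(69), c), Rational(1, 2)) = Pow(Add(Add(3, Mul(-5, 69)), 213), Rational(1, 2)) = Pow(Add(Add(3, -345), 213), Rational(1, 2)) = Pow(Add(-342, 213), Rational(1, 2)) = Pow(-129, Rational(1, 2)) = Mul(I, Pow(129, Rational(1, 2)))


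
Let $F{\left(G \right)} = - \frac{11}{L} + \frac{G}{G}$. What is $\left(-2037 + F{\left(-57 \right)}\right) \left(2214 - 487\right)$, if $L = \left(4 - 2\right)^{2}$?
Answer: $- \frac{14083685}{4} \approx -3.5209 \cdot 10^{6}$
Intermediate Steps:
$L = 4$ ($L = 2^{2} = 4$)
$F{\left(G \right)} = - \frac{7}{4}$ ($F{\left(G \right)} = - \frac{11}{4} + \frac{G}{G} = \left(-11\right) \frac{1}{4} + 1 = - \frac{11}{4} + 1 = - \frac{7}{4}$)
$\left(-2037 + F{\left(-57 \right)}\right) \left(2214 - 487\right) = \left(-2037 - \frac{7}{4}\right) \left(2214 - 487\right) = \left(- \frac{8155}{4}\right) 1727 = - \frac{14083685}{4}$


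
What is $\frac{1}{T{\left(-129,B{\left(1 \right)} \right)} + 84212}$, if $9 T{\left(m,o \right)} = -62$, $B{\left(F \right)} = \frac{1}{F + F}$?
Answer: $\frac{9}{757846} \approx 1.1876 \cdot 10^{-5}$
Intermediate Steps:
$B{\left(F \right)} = \frac{1}{2 F}$
$T{\left(m,o \right)} = - \frac{62}{9}$ ($T{\left(m,o \right)} = \frac{1}{9} \left(-62\right) = - \frac{62}{9}$)
$\frac{1}{T{\left(-129,B{\left(1 \right)} \right)} + 84212} = \frac{1}{- \frac{62}{9} + 84212} = \frac{1}{\frac{757846}{9}} = \frac{9}{757846}$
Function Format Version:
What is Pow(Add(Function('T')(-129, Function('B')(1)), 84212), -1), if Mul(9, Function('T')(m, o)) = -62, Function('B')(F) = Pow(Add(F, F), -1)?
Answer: Rational(9, 757846) ≈ 1.1876e-5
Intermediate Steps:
Function('B')(F) = Mul(Rational(1, 2), Pow(F, -1)) (Function('B')(F) = Pow(Mul(2, F), -1) = Mul(Rational(1, 2), Pow(F, -1)))
Function('T')(m, o) = Rational(-62, 9) (Function('T')(m, o) = Mul(Rational(1, 9), -62) = Rational(-62, 9))
Pow(Add(Function('T')(-129, Function('B')(1)), 84212), -1) = Pow(Add(Rational(-62, 9), 84212), -1) = Pow(Rational(757846, 9), -1) = Rational(9, 757846)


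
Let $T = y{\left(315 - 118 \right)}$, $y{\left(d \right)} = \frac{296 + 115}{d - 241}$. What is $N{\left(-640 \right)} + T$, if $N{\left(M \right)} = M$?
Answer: $- \frac{28571}{44} \approx -649.34$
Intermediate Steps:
$y{\left(d \right)} = \frac{411}{-241 + d}$
$T = - \frac{411}{44}$ ($T = \frac{411}{-241 + \left(315 - 118\right)} = \frac{411}{-241 + 197} = \frac{411}{-44} = 411 \left(- \frac{1}{44}\right) = - \frac{411}{44} \approx -9.3409$)
$N{\left(-640 \right)} + T = -640 - \frac{411}{44} = - \frac{28571}{44}$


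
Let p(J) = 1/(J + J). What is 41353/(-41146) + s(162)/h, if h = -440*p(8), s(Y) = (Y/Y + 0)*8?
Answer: -2932751/2263030 ≈ -1.2959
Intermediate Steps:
p(J) = 1/(2*J)
s(Y) = 8 (s(Y) = (1 + 0)*8 = 1*8 = 8)
h = -55/2 (h = -220/8 = -440*1/16 = -55/2 ≈ -27.500)
41353/(-41146) + s(162)/h = 41353/(-41146) + 8/(-55/2) = 41353*(-1/41146) + 8*(-2/55) = -41353/41146 - 16/55 = -2932751/2263030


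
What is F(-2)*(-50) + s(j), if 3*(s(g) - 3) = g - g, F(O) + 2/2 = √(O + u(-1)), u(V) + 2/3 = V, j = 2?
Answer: 53 - 50*I*√33/3 ≈ 53.0 - 95.743*I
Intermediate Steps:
u(V) = -⅔ + V
F(O) = -1 + √(-5/3 + O) (F(O) = -1 + √(O + (-⅔ - 1)) = -1 + √(O - 5/3) = -1 + √(-5/3 + O))
s(g) = 3 (s(g) = 3 + (g - g)/3 = 3 + (⅓)*0 = 3 + 0 = 3)
F(-2)*(-50) + s(j) = (-1 + √(-15 + 9*(-2))/3)*(-50) + 3 = (-1 + √(-15 - 18)/3)*(-50) + 3 = (-1 + √(-33)/3)*(-50) + 3 = (-1 + (I*√33)/3)*(-50) + 3 = (-1 + I*√33/3)*(-50) + 3 = (50 - 50*I*√33/3) + 3 = 53 - 50*I*√33/3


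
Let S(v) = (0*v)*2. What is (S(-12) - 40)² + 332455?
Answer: 334055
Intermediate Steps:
S(v) = 0 (S(v) = 0*2 = 0)
(S(-12) - 40)² + 332455 = (0 - 40)² + 332455 = (-40)² + 332455 = 1600 + 332455 = 334055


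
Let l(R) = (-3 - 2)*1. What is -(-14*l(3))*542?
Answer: -37940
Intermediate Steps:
l(R) = -5 (l(R) = -5*1 = -5)
-(-14*l(3))*542 = -(-14*(-5))*542 = -70*542 = -1*37940 = -37940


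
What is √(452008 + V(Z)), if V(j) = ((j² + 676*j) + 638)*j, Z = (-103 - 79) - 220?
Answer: 2*√11118757 ≈ 6669.0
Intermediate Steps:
Z = -402 (Z = -182 - 220 = -402)
V(j) = j*(638 + j² + 676*j) (V(j) = (638 + j² + 676*j)*j = j*(638 + j² + 676*j))
√(452008 + V(Z)) = √(452008 - 402*(638 + (-402)² + 676*(-402))) = √(452008 - 402*(638 + 161604 - 271752)) = √(452008 - 402*(-109510)) = √(452008 + 44023020) = √44475028 = 2*√11118757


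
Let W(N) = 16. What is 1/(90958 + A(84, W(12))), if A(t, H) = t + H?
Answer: 1/91058 ≈ 1.0982e-5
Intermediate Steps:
A(t, H) = H + t
1/(90958 + A(84, W(12))) = 1/(90958 + (16 + 84)) = 1/(90958 + 100) = 1/91058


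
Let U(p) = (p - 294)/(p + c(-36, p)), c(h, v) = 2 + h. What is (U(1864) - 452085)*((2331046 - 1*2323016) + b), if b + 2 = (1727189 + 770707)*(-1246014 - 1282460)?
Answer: 174173449289723687016/61 ≈ 2.8553e+18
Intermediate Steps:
b = -6315865090706 (b = -2 + (1727189 + 770707)*(-1246014 - 1282460) = -2 + 2497896*(-2528474) = -2 - 6315865090704 = -6315865090706)
U(p) = (-294 + p)/(-34 + p) (U(p) = (p - 294)/(p + (2 - 36)) = (-294 + p)/(p - 34) = (-294 + p)/(-34 + p))
(U(1864) - 452085)*((2331046 - 1*2323016) + b) = ((-294 + 1864)/(-34 + 1864) - 452085)*((2331046 - 1*2323016) - 6315865090706) = (1570/1830 - 452085)*((2331046 - 2323016) - 6315865090706) = ((1/1830)*1570 - 452085)*(8030 - 6315865090706) = (157/183 - 452085)*(-6315865082676) = -82731398/183*(-6315865082676) = 174173449289723687016/61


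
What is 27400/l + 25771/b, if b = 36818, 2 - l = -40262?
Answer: 255807093/185304994 ≈ 1.3805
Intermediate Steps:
l = 40264 (l = 2 - 1*(-40262) = 2 + 40262 = 40264)
27400/l + 25771/b = 27400/40264 + 25771/36818 = 27400*(1/40264) + 25771*(1/36818) = 3425/5033 + 25771/36818 = 255807093/185304994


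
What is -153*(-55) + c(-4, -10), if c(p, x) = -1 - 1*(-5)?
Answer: 8419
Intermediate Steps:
c(p, x) = 4 (c(p, x) = -1 + 5 = 4)
-153*(-55) + c(-4, -10) = -153*(-55) + 4 = 8415 + 4 = 8419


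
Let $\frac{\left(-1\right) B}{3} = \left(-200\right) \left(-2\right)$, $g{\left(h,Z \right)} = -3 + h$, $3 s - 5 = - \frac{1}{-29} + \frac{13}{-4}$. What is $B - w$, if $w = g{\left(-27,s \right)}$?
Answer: $-1170$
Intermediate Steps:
$s = \frac{69}{116}$ ($s = \frac{5}{3} + \frac{- \frac{1}{-29} + \frac{13}{-4}}{3} = \frac{5}{3} + \frac{\left(-1\right) \left(- \frac{1}{29}\right) + 13 \left(- \frac{1}{4}\right)}{3} = \frac{5}{3} + \frac{\frac{1}{29} - \frac{13}{4}}{3} = \frac{5}{3} + \frac{1}{3} \left(- \frac{373}{116}\right) = \frac{5}{3} - \frac{373}{348} = \frac{69}{116} \approx 0.59483$)
$w = -30$ ($w = -3 - 27 = -30$)
$B = -1200$ ($B = - 3 \left(\left(-200\right) \left(-2\right)\right) = \left(-3\right) 400 = -1200$)
$B - w = -1200 - -30 = -1200 + 30 = -1170$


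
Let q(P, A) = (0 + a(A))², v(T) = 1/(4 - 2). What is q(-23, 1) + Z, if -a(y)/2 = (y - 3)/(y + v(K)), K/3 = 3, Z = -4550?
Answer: -40886/9 ≈ -4542.9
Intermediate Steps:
K = 9 (K = 3*3 = 9)
v(T) = ½ (v(T) = 1/2 = ½)
a(y) = -2*(-3 + y)/(½ + y) (a(y) = -2*(y - 3)/(y + ½) = -2*(-3 + y)/(½ + y))
q(P, A) = 16*(3 - A)²/(1 + 2*A)² (q(P, A) = (0 + 4*(3 - A)/(1 + 2*A))² = (4*(3 - A)/(1 + 2*A))² = 16*(3 - A)²/(1 + 2*A)²)
q(-23, 1) + Z = 16*(-3 + 1)²/(1 + 2*1)² - 4550 = 16*(-2)²/(1 + 2)² - 4550 = 16*4/3² - 4550 = 16*(⅑)*4 - 4550 = 64/9 - 4550 = -40886/9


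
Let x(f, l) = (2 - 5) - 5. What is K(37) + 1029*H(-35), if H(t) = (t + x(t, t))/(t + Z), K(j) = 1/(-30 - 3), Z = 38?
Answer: -486718/33 ≈ -14749.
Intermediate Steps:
K(j) = -1/33 (K(j) = 1/(-33) = -1/33)
x(f, l) = -8 (x(f, l) = -3 - 5 = -8)
H(t) = (-8 + t)/(38 + t) (H(t) = (t - 8)/(t + 38) = (-8 + t)/(38 + t))
K(37) + 1029*H(-35) = -1/33 + 1029*((-8 - 35)/(38 - 35)) = -1/33 + 1029*(-43/3) = -1/33 - 14749 = -486718/33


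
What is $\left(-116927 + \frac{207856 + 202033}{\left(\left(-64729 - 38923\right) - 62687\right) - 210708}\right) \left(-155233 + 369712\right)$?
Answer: $- \frac{9455818131167382}{377047} \approx -2.5079 \cdot 10^{10}$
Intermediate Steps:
$\left(-116927 + \frac{207856 + 202033}{\left(\left(-64729 - 38923\right) - 62687\right) - 210708}\right) \left(-155233 + 369712\right) = \left(-116927 + \frac{409889}{\left(-103652 - 62687\right) - 210708}\right) 214479 = \left(-116927 + \frac{409889}{-166339 - 210708}\right) 214479 = \left(-116927 + \frac{409889}{-377047}\right) 214479 = \left(-116927 + 409889 \left(- \frac{1}{377047}\right)\right) 214479 = \left(-116927 - \frac{409889}{377047}\right) 214479 = \left(- \frac{44087384458}{377047}\right) 214479 = - \frac{9455818131167382}{377047}$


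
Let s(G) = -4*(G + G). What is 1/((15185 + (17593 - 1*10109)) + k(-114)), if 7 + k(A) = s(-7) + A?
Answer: 1/22604 ≈ 4.4240e-5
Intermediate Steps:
s(G) = -8*G
k(A) = 49 + A (k(A) = -7 + (-8*(-7) + A) = -7 + (56 + A) = 49 + A)
1/((15185 + (17593 - 1*10109)) + k(-114)) = 1/((15185 + (17593 - 1*10109)) + (49 - 114)) = 1/((15185 + (17593 - 10109)) - 65) = 1/((15185 + 7484) - 65) = 1/(22669 - 65) = 1/22604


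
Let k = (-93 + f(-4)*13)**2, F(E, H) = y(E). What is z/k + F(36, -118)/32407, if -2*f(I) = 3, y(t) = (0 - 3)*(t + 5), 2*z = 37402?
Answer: 2417946353/1640604375 ≈ 1.4738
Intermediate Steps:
z = 18701 (z = (1/2)*37402 = 18701)
y(t) = -15 - 3*t (y(t) = -3*(5 + t) = -15 - 3*t)
F(E, H) = -15 - 3*E
f(I) = -3/2 (f(I) = -1/2*3 = -3/2)
k = 50625/4 (k = (-93 - 3/2*13)**2 = (-93 - 39/2)**2 = (-225/2)**2 = 50625/4 ≈ 12656.)
z/k + F(36, -118)/32407 = 18701/(50625/4) + (-15 - 3*36)/32407 = 18701*(4/50625) + (-15 - 108)*(1/32407) = 74804/50625 - 123*1/32407 = 74804/50625 - 123/32407 = 2417946353/1640604375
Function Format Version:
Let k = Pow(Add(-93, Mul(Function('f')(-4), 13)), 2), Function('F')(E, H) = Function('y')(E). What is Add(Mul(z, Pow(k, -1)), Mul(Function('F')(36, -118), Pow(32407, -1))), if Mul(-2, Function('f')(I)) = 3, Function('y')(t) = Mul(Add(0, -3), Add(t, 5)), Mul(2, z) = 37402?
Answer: Rational(2417946353, 1640604375) ≈ 1.4738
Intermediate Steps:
z = 18701 (z = Mul(Rational(1, 2), 37402) = 18701)
Function('y')(t) = Add(-15, Mul(-3, t)) (Function('y')(t) = Mul(-3, Add(5, t)) = Add(-15, Mul(-3, t)))
Function('F')(E, H) = Add(-15, Mul(-3, E))
Function('f')(I) = Rational(-3, 2) (Function('f')(I) = Mul(Rational(-1, 2), 3) = Rational(-3, 2))
k = Rational(50625, 4) (k = Pow(Add(-93, Mul(Rational(-3, 2), 13)), 2) = Pow(Add(-93, Rational(-39, 2)), 2) = Pow(Rational(-225, 2), 2) = Rational(50625, 4) ≈ 12656.)
Add(Mul(z, Pow(k, -1)), Mul(Function('F')(36, -118), Pow(32407, -1))) = Add(Mul(18701, Pow(Rational(50625, 4), -1)), Mul(Add(-15, Mul(-3, 36)), Pow(32407, -1))) = Add(Mul(18701, Rational(4, 50625)), Mul(Add(-15, -108), Rational(1, 32407))) = Add(Rational(74804, 50625), Mul(-123, Rational(1, 32407))) = Add(Rational(74804, 50625), Rational(-123, 32407)) = Rational(2417946353, 1640604375)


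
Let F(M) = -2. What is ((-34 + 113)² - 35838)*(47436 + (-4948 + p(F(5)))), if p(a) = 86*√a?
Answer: -1257517336 - 2545342*I*√2 ≈ -1.2575e+9 - 3.5997e+6*I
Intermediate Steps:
((-34 + 113)² - 35838)*(47436 + (-4948 + p(F(5)))) = ((-34 + 113)² - 35838)*(47436 + (-4948 + 86*√(-2))) = (79² - 35838)*(47436 + (-4948 + 86*(I*√2))) = (6241 - 35838)*(47436 + (-4948 + 86*I*√2)) = -29597*(42488 + 86*I*√2) = -1257517336 - 2545342*I*√2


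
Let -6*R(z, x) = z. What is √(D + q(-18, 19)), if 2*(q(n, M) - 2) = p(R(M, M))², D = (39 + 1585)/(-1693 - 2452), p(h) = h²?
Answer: √4621333592930/298440 ≈ 7.2032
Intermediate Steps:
R(z, x) = -z/6
D = -1624/4145 (D = 1624/(-4145) = 1624*(-1/4145) = -1624/4145 ≈ -0.39180)
q(n, M) = 2 + M⁴/2592 (q(n, M) = 2 + ((-M/6)²)²/2 = 2 + (M²/36)²/2 = 2 + (M⁴/1296)/2 = 2 + M⁴/2592)
√(D + q(-18, 19)) = √(-1624/4145 + (2 + (1/2592)*19⁴)) = √(-1624/4145 + (2 + (1/2592)*130321)) = √(-1624/4145 + (2 + 130321/2592)) = √(-1624/4145 + 135505/2592) = √(557458817/10743840) = √4621333592930/298440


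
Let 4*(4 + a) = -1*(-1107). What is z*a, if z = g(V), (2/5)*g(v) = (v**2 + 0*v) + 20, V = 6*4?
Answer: 812795/2 ≈ 4.0640e+5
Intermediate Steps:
V = 24
a = 1091/4 (a = -4 + (-1*(-1107))/4 = -4 + (1/4)*1107 = -4 + 1107/4 = 1091/4 ≈ 272.75)
g(v) = 50 + 5*v**2/2 (g(v) = 5*((v**2 + 0*v) + 20)/2 = 5*((v**2 + 0) + 20)/2 = 5*(v**2 + 20)/2 = 5*(20 + v**2)/2 = 50 + 5*v**2/2)
z = 1490 (z = 50 + (5/2)*24**2 = 50 + (5/2)*576 = 50 + 1440 = 1490)
z*a = 1490*(1091/4) = 812795/2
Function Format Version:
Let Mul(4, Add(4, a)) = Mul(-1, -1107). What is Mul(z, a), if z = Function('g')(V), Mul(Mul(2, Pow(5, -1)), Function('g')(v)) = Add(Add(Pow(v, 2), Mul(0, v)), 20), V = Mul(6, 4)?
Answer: Rational(812795, 2) ≈ 4.0640e+5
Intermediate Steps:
V = 24
a = Rational(1091, 4) (a = Add(-4, Mul(Rational(1, 4), Mul(-1, -1107))) = Add(-4, Mul(Rational(1, 4), 1107)) = Add(-4, Rational(1107, 4)) = Rational(1091, 4) ≈ 272.75)
Function('g')(v) = Add(50, Mul(Rational(5, 2), Pow(v, 2))) (Function('g')(v) = Mul(Rational(5, 2), Add(Add(Pow(v, 2), Mul(0, v)), 20)) = Mul(Rational(5, 2), Add(Add(Pow(v, 2), 0), 20)) = Mul(Rational(5, 2), Add(Pow(v, 2), 20)) = Mul(Rational(5, 2), Add(20, Pow(v, 2))) = Add(50, Mul(Rational(5, 2), Pow(v, 2))))
z = 1490 (z = Add(50, Mul(Rational(5, 2), Pow(24, 2))) = Add(50, Mul(Rational(5, 2), 576)) = Add(50, 1440) = 1490)
Mul(z, a) = Mul(1490, Rational(1091, 4)) = Rational(812795, 2)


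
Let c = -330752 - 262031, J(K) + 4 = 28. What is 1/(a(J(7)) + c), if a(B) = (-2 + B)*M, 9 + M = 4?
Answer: -1/592893 ≈ -1.6866e-6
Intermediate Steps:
J(K) = 24 (J(K) = -4 + 28 = 24)
M = -5 (M = -9 + 4 = -5)
a(B) = 10 - 5*B (a(B) = (-2 + B)*(-5) = 10 - 5*B)
c = -592783
1/(a(J(7)) + c) = 1/((10 - 5*24) - 592783) = 1/((10 - 120) - 592783) = 1/(-110 - 592783) = 1/(-592893) = -1/592893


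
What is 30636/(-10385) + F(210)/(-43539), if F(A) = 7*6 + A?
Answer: -445492608/150717505 ≈ -2.9558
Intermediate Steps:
F(A) = 42 + A
30636/(-10385) + F(210)/(-43539) = 30636/(-10385) + (42 + 210)/(-43539) = 30636*(-1/10385) + 252*(-1/43539) = -30636/10385 - 84/14513 = -445492608/150717505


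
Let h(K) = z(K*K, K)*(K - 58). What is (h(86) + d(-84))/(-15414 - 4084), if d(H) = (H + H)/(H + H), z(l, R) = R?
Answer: -2409/19498 ≈ -0.12355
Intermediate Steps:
h(K) = K*(-58 + K) (h(K) = K*(K - 58) = K*(-58 + K))
d(H) = 1 (d(H) = (2*H)/((2*H)) = (2*H)*(1/(2*H)) = 1)
(h(86) + d(-84))/(-15414 - 4084) = (86*(-58 + 86) + 1)/(-15414 - 4084) = (86*28 + 1)/(-19498) = (2408 + 1)*(-1/19498) = 2409*(-1/19498) = -2409/19498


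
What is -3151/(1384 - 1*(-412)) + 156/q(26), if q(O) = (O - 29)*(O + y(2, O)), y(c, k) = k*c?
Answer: -13045/5388 ≈ -2.4211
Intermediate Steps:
y(c, k) = c*k
q(O) = 3*O*(-29 + O) (q(O) = (O - 29)*(O + 2*O) = (-29 + O)*(3*O) = 3*O*(-29 + O))
-3151/(1384 - 1*(-412)) + 156/q(26) = -3151/(1384 - 1*(-412)) + 156/((3*26*(-29 + 26))) = -3151/(1384 + 412) + 156/((3*26*(-3))) = -3151/1796 + 156/(-234) = -3151*1/1796 + 156*(-1/234) = -3151/1796 - ⅔ = -13045/5388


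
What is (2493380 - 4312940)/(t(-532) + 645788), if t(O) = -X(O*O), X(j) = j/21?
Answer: -1364670/474233 ≈ -2.8776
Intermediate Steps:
X(j) = j/21 (X(j) = j*(1/21) = j/21)
t(O) = -O**2/21 (t(O) = -O*O/21 = -O**2/21)
(2493380 - 4312940)/(t(-532) + 645788) = (2493380 - 4312940)/(-1/21*(-532)**2 + 645788) = -1819560/(-1/21*283024 + 645788) = -1819560/(-40432/3 + 645788) = -1819560/1896932/3 = -1819560*3/1896932 = -1364670/474233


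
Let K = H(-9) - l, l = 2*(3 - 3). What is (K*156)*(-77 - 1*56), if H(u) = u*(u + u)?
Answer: -3361176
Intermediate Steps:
H(u) = 2*u² (H(u) = u*(2*u) = 2*u²)
l = 0 (l = 2*0 = 0)
K = 162 (K = 2*(-9)² - 1*0 = 2*81 + 0 = 162 + 0 = 162)
(K*156)*(-77 - 1*56) = (162*156)*(-77 - 1*56) = 25272*(-77 - 56) = 25272*(-133) = -3361176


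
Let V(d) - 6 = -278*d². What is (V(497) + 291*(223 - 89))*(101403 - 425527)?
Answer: 22244468706248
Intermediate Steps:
V(d) = 6 - 278*d²
(V(497) + 291*(223 - 89))*(101403 - 425527) = ((6 - 278*497²) + 291*(223 - 89))*(101403 - 425527) = ((6 - 278*247009) + 291*134)*(-324124) = ((6 - 68668502) + 38994)*(-324124) = (-68668496 + 38994)*(-324124) = -68629502*(-324124) = 22244468706248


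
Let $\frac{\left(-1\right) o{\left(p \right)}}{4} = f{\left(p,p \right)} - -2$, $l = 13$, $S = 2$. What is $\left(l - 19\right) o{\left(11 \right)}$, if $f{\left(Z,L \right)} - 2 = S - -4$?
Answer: $240$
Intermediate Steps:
$f{\left(Z,L \right)} = 8$ ($f{\left(Z,L \right)} = 2 + \left(2 - -4\right) = 2 + \left(2 + 4\right) = 2 + 6 = 8$)
$o{\left(p \right)} = -40$ ($o{\left(p \right)} = - 4 \left(8 - -2\right) = - 4 \left(8 + 2\right) = \left(-4\right) 10 = -40$)
$\left(l - 19\right) o{\left(11 \right)} = \left(13 - 19\right) \left(-40\right) = \left(-6\right) \left(-40\right) = 240$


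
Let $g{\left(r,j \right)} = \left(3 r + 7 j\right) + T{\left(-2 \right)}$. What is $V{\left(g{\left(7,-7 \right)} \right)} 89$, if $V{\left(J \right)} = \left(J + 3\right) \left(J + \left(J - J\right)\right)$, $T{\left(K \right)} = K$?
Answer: $72090$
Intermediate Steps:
$g{\left(r,j \right)} = -2 + 3 r + 7 j$ ($g{\left(r,j \right)} = \left(3 r + 7 j\right) - 2 = -2 + 3 r + 7 j$)
$V{\left(J \right)} = J \left(3 + J\right)$ ($V{\left(J \right)} = \left(3 + J\right) \left(J + 0\right) = \left(3 + J\right) J = J \left(3 + J\right)$)
$V{\left(g{\left(7,-7 \right)} \right)} 89 = \left(-2 + 3 \cdot 7 + 7 \left(-7\right)\right) \left(3 + \left(-2 + 3 \cdot 7 + 7 \left(-7\right)\right)\right) 89 = \left(-2 + 21 - 49\right) \left(3 - 30\right) 89 = - 30 \left(3 - 30\right) 89 = \left(-30\right) \left(-27\right) 89 = 810 \cdot 89 = 72090$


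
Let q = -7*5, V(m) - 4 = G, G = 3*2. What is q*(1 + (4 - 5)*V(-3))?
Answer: 315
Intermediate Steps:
G = 6
V(m) = 10 (V(m) = 4 + 6 = 10)
q = -35
q*(1 + (4 - 5)*V(-3)) = -35*(1 + (4 - 5)*10) = -35*(1 - 1*10) = -35*(1 - 10) = -35*(-9) = 315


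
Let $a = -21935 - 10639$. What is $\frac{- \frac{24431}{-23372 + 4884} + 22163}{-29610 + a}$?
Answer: $- \frac{136591325}{383219264} \approx -0.35643$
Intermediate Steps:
$a = -32574$ ($a = -21935 - 10639 = -32574$)
$\frac{- \frac{24431}{-23372 + 4884} + 22163}{-29610 + a} = \frac{- \frac{24431}{-23372 + 4884} + 22163}{-29610 - 32574} = \frac{- \frac{24431}{-18488} + 22163}{-62184} = \left(\left(-24431\right) \left(- \frac{1}{18488}\right) + 22163\right) \left(- \frac{1}{62184}\right) = \left(\frac{24431}{18488} + 22163\right) \left(- \frac{1}{62184}\right) = \frac{409773975}{18488} \left(- \frac{1}{62184}\right) = - \frac{136591325}{383219264}$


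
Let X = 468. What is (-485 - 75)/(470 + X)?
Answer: -40/67 ≈ -0.59702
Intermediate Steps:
(-485 - 75)/(470 + X) = (-485 - 75)/(470 + 468) = -560/938 = -560*1/938 = -40/67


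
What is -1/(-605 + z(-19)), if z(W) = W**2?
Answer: 1/244 ≈ 0.0040984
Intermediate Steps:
-1/(-605 + z(-19)) = -1/(-605 + (-19)**2) = -1/(-605 + 361) = -1/(-244) = -1*(-1/244) = 1/244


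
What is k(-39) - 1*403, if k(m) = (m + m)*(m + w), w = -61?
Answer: 7397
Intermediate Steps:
k(m) = 2*m*(-61 + m) (k(m) = (m + m)*(m - 61) = (2*m)*(-61 + m) = 2*m*(-61 + m))
k(-39) - 1*403 = 2*(-39)*(-61 - 39) - 1*403 = 2*(-39)*(-100) - 403 = 7800 - 403 = 7397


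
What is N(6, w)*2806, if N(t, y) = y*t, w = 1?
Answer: 16836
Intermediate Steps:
N(t, y) = t*y
N(6, w)*2806 = (6*1)*2806 = 6*2806 = 16836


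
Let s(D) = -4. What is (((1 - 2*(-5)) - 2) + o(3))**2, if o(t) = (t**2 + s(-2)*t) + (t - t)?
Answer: 36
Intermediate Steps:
o(t) = t**2 - 4*t (o(t) = (t**2 - 4*t) + (t - t) = (t**2 - 4*t) + 0 = t**2 - 4*t)
(((1 - 2*(-5)) - 2) + o(3))**2 = (((1 - 2*(-5)) - 2) + 3*(-4 + 3))**2 = (((1 + 10) - 2) + 3*(-1))**2 = ((11 - 2) - 3)**2 = (9 - 3)**2 = 6**2 = 36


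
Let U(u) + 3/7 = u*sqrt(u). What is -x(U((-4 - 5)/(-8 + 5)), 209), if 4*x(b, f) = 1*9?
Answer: -9/4 ≈ -2.2500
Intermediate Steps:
U(u) = -3/7 + u**(3/2) (U(u) = -3/7 + u*sqrt(u) = -3/7 + u**(3/2))
x(b, f) = 9/4 (x(b, f) = (1*9)/4 = (1/4)*9 = 9/4)
-x(U((-4 - 5)/(-8 + 5)), 209) = -1*9/4 = -9/4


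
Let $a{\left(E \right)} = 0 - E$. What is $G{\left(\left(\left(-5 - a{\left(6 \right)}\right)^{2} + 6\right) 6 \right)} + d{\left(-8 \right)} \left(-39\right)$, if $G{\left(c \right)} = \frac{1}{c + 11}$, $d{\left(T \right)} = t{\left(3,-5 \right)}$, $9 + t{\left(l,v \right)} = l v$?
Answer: $\frac{49609}{53} \approx 936.02$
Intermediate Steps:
$t{\left(l,v \right)} = -9 + l v$
$d{\left(T \right)} = -24$ ($d{\left(T \right)} = -9 + 3 \left(-5\right) = -9 - 15 = -24$)
$a{\left(E \right)} = - E$
$G{\left(c \right)} = \frac{1}{11 + c}$
$G{\left(\left(\left(-5 - a{\left(6 \right)}\right)^{2} + 6\right) 6 \right)} + d{\left(-8 \right)} \left(-39\right) = \frac{1}{11 + \left(\left(-5 - \left(-1\right) 6\right)^{2} + 6\right) 6} - -936 = \frac{1}{11 + \left(\left(-5 - -6\right)^{2} + 6\right) 6} + 936 = \frac{1}{11 + \left(\left(-5 + 6\right)^{2} + 6\right) 6} + 936 = \frac{1}{11 + \left(1^{2} + 6\right) 6} + 936 = \frac{1}{11 + \left(1 + 6\right) 6} + 936 = \frac{1}{11 + 7 \cdot 6} + 936 = \frac{1}{11 + 42} + 936 = \frac{1}{53} + 936 = \frac{49609}{53}$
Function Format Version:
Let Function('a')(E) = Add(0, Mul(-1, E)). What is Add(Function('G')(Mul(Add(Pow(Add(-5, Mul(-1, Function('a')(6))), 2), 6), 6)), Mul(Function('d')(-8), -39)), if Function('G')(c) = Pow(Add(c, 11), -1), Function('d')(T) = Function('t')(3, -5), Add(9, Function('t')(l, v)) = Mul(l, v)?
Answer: Rational(49609, 53) ≈ 936.02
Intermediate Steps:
Function('t')(l, v) = Add(-9, Mul(l, v))
Function('d')(T) = -24 (Function('d')(T) = Add(-9, Mul(3, -5)) = Add(-9, -15) = -24)
Function('a')(E) = Mul(-1, E)
Function('G')(c) = Pow(Add(11, c), -1)
Add(Function('G')(Mul(Add(Pow(Add(-5, Mul(-1, Function('a')(6))), 2), 6), 6)), Mul(Function('d')(-8), -39)) = Add(Pow(Add(11, Mul(Add(Pow(Add(-5, Mul(-1, Mul(-1, 6))), 2), 6), 6)), -1), Mul(-24, -39)) = Add(Pow(Add(11, Mul(Add(Pow(Add(-5, Mul(-1, -6)), 2), 6), 6)), -1), 936) = Add(Pow(Add(11, Mul(Add(Pow(Add(-5, 6), 2), 6), 6)), -1), 936) = Add(Pow(Add(11, Mul(Add(Pow(1, 2), 6), 6)), -1), 936) = Add(Pow(Add(11, Mul(Add(1, 6), 6)), -1), 936) = Add(Pow(Add(11, Mul(7, 6)), -1), 936) = Add(Pow(Add(11, 42), -1), 936) = Add(Pow(53, -1), 936) = Add(Rational(1, 53), 936) = Rational(49609, 53)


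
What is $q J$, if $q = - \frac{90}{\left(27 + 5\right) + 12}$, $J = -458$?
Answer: $\frac{10305}{11} \approx 936.82$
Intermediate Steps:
$q = - \frac{45}{22}$ ($q = - \frac{90}{32 + 12} = - \frac{90}{44} = \left(-90\right) \frac{1}{44} = - \frac{45}{22} \approx -2.0455$)
$q J = \left(- \frac{45}{22}\right) \left(-458\right) = \frac{10305}{11}$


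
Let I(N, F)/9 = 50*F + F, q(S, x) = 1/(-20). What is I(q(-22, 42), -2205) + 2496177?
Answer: 1484082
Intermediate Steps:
q(S, x) = -1/20
I(N, F) = 459*F (I(N, F) = 9*(50*F + F) = 9*(51*F) = 459*F)
I(q(-22, 42), -2205) + 2496177 = 459*(-2205) + 2496177 = -1012095 + 2496177 = 1484082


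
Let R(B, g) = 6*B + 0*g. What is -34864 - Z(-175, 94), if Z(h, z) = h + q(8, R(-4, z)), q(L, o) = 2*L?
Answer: -34705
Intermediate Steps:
R(B, g) = 6*B (R(B, g) = 6*B + 0 = 6*B)
Z(h, z) = 16 + h (Z(h, z) = h + 2*8 = h + 16 = 16 + h)
-34864 - Z(-175, 94) = -34864 - (16 - 175) = -34864 - 1*(-159) = -34864 + 159 = -34705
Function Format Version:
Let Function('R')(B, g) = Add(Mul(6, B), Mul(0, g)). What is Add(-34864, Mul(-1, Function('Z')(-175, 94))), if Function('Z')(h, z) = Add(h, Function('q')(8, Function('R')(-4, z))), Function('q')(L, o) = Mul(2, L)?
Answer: -34705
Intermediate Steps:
Function('R')(B, g) = Mul(6, B) (Function('R')(B, g) = Add(Mul(6, B), 0) = Mul(6, B))
Function('Z')(h, z) = Add(16, h) (Function('Z')(h, z) = Add(h, Mul(2, 8)) = Add(h, 16) = Add(16, h))
Add(-34864, Mul(-1, Function('Z')(-175, 94))) = Add(-34864, Mul(-1, Add(16, -175))) = Add(-34864, Mul(-1, -159)) = Add(-34864, 159) = -34705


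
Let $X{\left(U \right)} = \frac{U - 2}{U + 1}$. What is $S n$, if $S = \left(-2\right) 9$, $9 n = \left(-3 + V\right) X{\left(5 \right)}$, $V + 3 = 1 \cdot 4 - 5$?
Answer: $7$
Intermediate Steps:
$X{\left(U \right)} = \frac{-2 + U}{1 + U}$
$V = -4$ ($V = -3 + \left(1 \cdot 4 - 5\right) = -3 + \left(4 - 5\right) = -3 - 1 = -4$)
$n = - \frac{7}{18}$ ($n = \frac{\left(-3 - 4\right) \frac{-2 + 5}{1 + 5}}{9} = \frac{\left(-7\right) \frac{1}{6} \cdot 3}{9} = \frac{\left(-7\right) \frac{1}{2}}{9} = \frac{1}{9} \left(- \frac{7}{2}\right) = - \frac{7}{18} \approx -0.38889$)
$S = -18$
$S n = \left(-18\right) \left(- \frac{7}{18}\right) = 7$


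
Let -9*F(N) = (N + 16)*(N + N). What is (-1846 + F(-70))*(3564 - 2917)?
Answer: -1737842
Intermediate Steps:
F(N) = -2*N*(16 + N)/9 (F(N) = -(N + 16)*(N + N)/9 = -(16 + N)*2*N/9 = -2*N*(16 + N)/9)
(-1846 + F(-70))*(3564 - 2917) = (-1846 - 2/9*(-70)*(16 - 70))*(3564 - 2917) = (-1846 - 2/9*(-70)*(-54))*647 = (-1846 - 840)*647 = -2686*647 = -1737842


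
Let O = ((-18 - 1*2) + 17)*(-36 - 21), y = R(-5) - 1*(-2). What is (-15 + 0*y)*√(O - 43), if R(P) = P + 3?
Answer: -120*√2 ≈ -169.71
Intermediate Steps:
R(P) = 3 + P
y = 0 (y = (3 - 5) - 1*(-2) = -2 + 2 = 0)
O = 171 (O = ((-18 - 2) + 17)*(-57) = (-20 + 17)*(-57) = -3*(-57) = 171)
(-15 + 0*y)*√(O - 43) = (-15 + 0*0)*√(171 - 43) = (-15 + 0)*√128 = -120*√2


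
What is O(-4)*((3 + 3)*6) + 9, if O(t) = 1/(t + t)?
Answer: 9/2 ≈ 4.5000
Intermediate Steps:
O(t) = 1/(2*t)
O(-4)*((3 + 3)*6) + 9 = ((½)/(-4))*((3 + 3)*6) + 9 = ((½)*(-¼))*(6*6) + 9 = -⅛*36 + 9 = -9/2 + 9 = 9/2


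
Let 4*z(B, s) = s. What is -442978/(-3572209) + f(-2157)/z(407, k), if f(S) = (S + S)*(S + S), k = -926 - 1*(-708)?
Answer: -132961828768526/389370781 ≈ -3.4148e+5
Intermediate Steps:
k = -218 (k = -926 + 708 = -218)
z(B, s) = s/4
f(S) = 4*S² (f(S) = (2*S)*(2*S) = 4*S²)
-442978/(-3572209) + f(-2157)/z(407, k) = -442978/(-3572209) + (4*(-2157)²)/(((¼)*(-218))) = -442978*(-1/3572209) + (4*4652649)/(-109/2) = 442978/3572209 + 18610596*(-2/109) = 442978/3572209 - 37221192/109 = -132961828768526/389370781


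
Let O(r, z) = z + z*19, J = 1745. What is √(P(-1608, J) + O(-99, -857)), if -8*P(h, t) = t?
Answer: I*√277730/4 ≈ 131.75*I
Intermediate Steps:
O(r, z) = 20*z (O(r, z) = z + 19*z = 20*z)
P(h, t) = -t/8
√(P(-1608, J) + O(-99, -857)) = √(-⅛*1745 + 20*(-857)) = √(-1745/8 - 17140) = √(-138865/8) = I*√277730/4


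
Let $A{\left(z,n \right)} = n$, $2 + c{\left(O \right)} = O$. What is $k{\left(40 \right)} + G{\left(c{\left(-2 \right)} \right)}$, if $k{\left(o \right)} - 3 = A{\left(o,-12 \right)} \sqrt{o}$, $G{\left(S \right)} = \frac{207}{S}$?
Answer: $- \frac{195}{4} - 24 \sqrt{10} \approx -124.64$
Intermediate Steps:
$c{\left(O \right)} = -2 + O$
$k{\left(o \right)} = 3 - 12 \sqrt{o}$
$k{\left(40 \right)} + G{\left(c{\left(-2 \right)} \right)} = \left(3 - 12 \sqrt{40}\right) + \frac{207}{-2 - 2} = \left(3 - 12 \cdot 2 \sqrt{10}\right) + \frac{207}{-4} = \left(3 - 24 \sqrt{10}\right) + 207 \left(- \frac{1}{4}\right) = \left(3 - 24 \sqrt{10}\right) - \frac{207}{4} = - \frac{195}{4} - 24 \sqrt{10}$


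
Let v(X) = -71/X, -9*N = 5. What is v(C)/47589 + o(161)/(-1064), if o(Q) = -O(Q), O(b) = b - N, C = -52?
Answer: 74974771/493688286 ≈ 0.15187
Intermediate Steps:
N = -5/9 (N = -⅑*5 = -5/9 ≈ -0.55556)
O(b) = 5/9 + b (O(b) = b - 1*(-5/9) = b + 5/9 = 5/9 + b)
o(Q) = -5/9 - Q (o(Q) = -(5/9 + Q) = -5/9 - Q)
v(C)/47589 + o(161)/(-1064) = -71/(-52)/47589 + (-5/9 - 1*161)/(-1064) = -71*(-1/52)*(1/47589) + (-5/9 - 161)*(-1/1064) = (71/52)*(1/47589) - 1454/9*(-1/1064) = 71/2474628 + 727/4788 = 74974771/493688286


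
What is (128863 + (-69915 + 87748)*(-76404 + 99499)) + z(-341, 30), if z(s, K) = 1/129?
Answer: 53145677743/129 ≈ 4.1198e+8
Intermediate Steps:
z(s, K) = 1/129
(128863 + (-69915 + 87748)*(-76404 + 99499)) + z(-341, 30) = (128863 + (-69915 + 87748)*(-76404 + 99499)) + 1/129 = (128863 + 17833*23095) + 1/129 = (128863 + 411853135) + 1/129 = 411981998 + 1/129 = 53145677743/129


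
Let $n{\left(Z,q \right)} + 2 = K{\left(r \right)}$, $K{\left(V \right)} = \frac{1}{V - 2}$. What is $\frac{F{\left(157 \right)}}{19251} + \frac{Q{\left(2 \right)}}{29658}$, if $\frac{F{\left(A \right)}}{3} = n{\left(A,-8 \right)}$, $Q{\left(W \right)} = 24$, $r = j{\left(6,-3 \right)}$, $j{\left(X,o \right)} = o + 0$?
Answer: $\frac{73967}{158596155} \approx 0.00046639$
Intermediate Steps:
$j{\left(X,o \right)} = o$
$r = -3$
$K{\left(V \right)} = \frac{1}{-2 + V}$
$n{\left(Z,q \right)} = - \frac{11}{5}$ ($n{\left(Z,q \right)} = -2 + \frac{1}{-2 - 3} = -2 + \frac{1}{-5} = -2 - \frac{1}{5} = - \frac{11}{5}$)
$F{\left(A \right)} = - \frac{33}{5}$ ($F{\left(A \right)} = 3 \left(- \frac{11}{5}\right) = - \frac{33}{5}$)
$\frac{F{\left(157 \right)}}{19251} + \frac{Q{\left(2 \right)}}{29658} = - \frac{33}{5 \cdot 19251} + \frac{24}{29658} = \left(- \frac{33}{5}\right) \frac{1}{19251} + 24 \cdot \frac{1}{29658} = - \frac{11}{32085} + \frac{4}{4943} = \frac{73967}{158596155}$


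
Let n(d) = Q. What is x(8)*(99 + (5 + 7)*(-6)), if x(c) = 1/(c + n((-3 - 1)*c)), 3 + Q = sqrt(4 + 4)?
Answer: 135/17 - 54*sqrt(2)/17 ≈ 3.4490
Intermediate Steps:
Q = -3 + 2*sqrt(2) (Q = -3 + sqrt(4 + 4) = -3 + sqrt(8) = -3 + 2*sqrt(2) ≈ -0.17157)
n(d) = -3 + 2*sqrt(2)
x(c) = 1/(-3 + c + 2*sqrt(2)) (x(c) = 1/(c + (-3 + 2*sqrt(2))) = 1/(-3 + c + 2*sqrt(2)))
x(8)*(99 + (5 + 7)*(-6)) = (99 + (5 + 7)*(-6))/(-3 + 8 + 2*sqrt(2)) = (99 + 12*(-6))/(5 + 2*sqrt(2)) = (99 - 72)/(5 + 2*sqrt(2)) = 27/(5 + 2*sqrt(2))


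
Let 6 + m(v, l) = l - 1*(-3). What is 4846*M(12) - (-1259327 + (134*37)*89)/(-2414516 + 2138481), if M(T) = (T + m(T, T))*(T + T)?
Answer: 134836529875/55207 ≈ 2.4424e+6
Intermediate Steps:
m(v, l) = -3 + l (m(v, l) = -6 + (l - 1*(-3)) = -6 + (l + 3) = -6 + (3 + l) = -3 + l)
M(T) = 2*T*(-3 + 2*T) (M(T) = (T + (-3 + T))*(T + T) = (-3 + 2*T)*(2*T) = 2*T*(-3 + 2*T))
4846*M(12) - (-1259327 + (134*37)*89)/(-2414516 + 2138481) = 4846*(2*12*(-3 + 2*12)) - (-1259327 + (134*37)*89)/(-2414516 + 2138481) = 4846*(2*12*(-3 + 24)) - (-1259327 + 4958*89)/(-276035) = 4846*(2*12*21) - (-1259327 + 441262)*(-1)/276035 = 4846*504 - (-818065)*(-1)/276035 = 2442384 - 1*163613/55207 = 2442384 - 163613/55207 = 134836529875/55207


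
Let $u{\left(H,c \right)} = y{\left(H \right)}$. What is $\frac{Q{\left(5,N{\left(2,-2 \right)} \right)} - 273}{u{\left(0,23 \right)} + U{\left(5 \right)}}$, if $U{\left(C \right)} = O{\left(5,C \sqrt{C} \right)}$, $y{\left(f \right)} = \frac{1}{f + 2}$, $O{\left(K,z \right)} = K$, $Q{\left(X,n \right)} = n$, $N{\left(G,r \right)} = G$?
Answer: $- \frac{542}{11} \approx -49.273$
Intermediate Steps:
$y{\left(f \right)} = \frac{1}{2 + f}$
$U{\left(C \right)} = 5$
$u{\left(H,c \right)} = \frac{1}{2 + H}$
$\frac{Q{\left(5,N{\left(2,-2 \right)} \right)} - 273}{u{\left(0,23 \right)} + U{\left(5 \right)}} = \frac{2 - 273}{\frac{1}{2 + 0} + 5} = - \frac{271}{\frac{1}{2} + 5} = - \frac{271}{\frac{11}{2}} = \left(-271\right) \frac{2}{11} = - \frac{542}{11}$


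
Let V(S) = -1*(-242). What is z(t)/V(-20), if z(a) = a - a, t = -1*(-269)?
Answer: 0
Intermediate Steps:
V(S) = 242
t = 269
z(a) = 0
z(t)/V(-20) = 0/242 = 0*(1/242) = 0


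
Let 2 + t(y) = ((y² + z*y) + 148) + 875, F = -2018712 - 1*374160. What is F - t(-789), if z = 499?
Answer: -2622703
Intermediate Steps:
F = -2392872 (F = -2018712 - 374160 = -2392872)
t(y) = 1021 + y² + 499*y (t(y) = -2 + (((y² + 499*y) + 148) + 875) = -2 + ((148 + y² + 499*y) + 875) = -2 + (1023 + y² + 499*y) = 1021 + y² + 499*y)
F - t(-789) = -2392872 - (1021 + (-789)² + 499*(-789)) = -2392872 - (1021 + 622521 - 393711) = -2392872 - 1*229831 = -2392872 - 229831 = -2622703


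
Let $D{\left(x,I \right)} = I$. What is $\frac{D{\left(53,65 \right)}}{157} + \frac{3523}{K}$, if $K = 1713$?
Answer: $\frac{664456}{268941} \approx 2.4706$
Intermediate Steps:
$\frac{D{\left(53,65 \right)}}{157} + \frac{3523}{K} = \frac{65}{157} + \frac{3523}{1713} = \frac{664456}{268941}$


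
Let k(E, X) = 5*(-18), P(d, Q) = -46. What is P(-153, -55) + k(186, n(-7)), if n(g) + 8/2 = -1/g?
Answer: -136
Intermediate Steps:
n(g) = -4 - 1/g
k(E, X) = -90
P(-153, -55) + k(186, n(-7)) = -46 - 90 = -136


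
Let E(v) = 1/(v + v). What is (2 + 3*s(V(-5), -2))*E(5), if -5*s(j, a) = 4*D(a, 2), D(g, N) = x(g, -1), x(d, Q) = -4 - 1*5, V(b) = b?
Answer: 59/25 ≈ 2.3600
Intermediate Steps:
x(d, Q) = -9 (x(d, Q) = -4 - 5 = -9)
E(v) = 1/(2*v)
D(g, N) = -9
s(j, a) = 36/5 (s(j, a) = -4*(-9)/5 = -⅕*(-36) = 36/5)
(2 + 3*s(V(-5), -2))*E(5) = (2 + 3*(36/5))*((½)/5) = (2 + 108/5)*((½)*(⅕)) = (118/5)*(⅒) = 59/25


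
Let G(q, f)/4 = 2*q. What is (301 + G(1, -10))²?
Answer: 95481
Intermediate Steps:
G(q, f) = 8*q (G(q, f) = 4*(2*q) = 8*q)
(301 + G(1, -10))² = (301 + 8*1)² = (301 + 8)² = 309² = 95481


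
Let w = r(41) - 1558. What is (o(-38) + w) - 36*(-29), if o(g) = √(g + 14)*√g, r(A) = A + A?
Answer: -432 - 4*√57 ≈ -462.20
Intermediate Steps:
r(A) = 2*A
w = -1476 (w = 2*41 - 1558 = 82 - 1558 = -1476)
o(g) = √g*√(14 + g) (o(g) = √(14 + g)*√g = √g*√(14 + g))
(o(-38) + w) - 36*(-29) = (√(-38)*√(14 - 38) - 1476) - 36*(-29) = ((I*√38)*√(-24) - 1476) + 1044 = ((I*√38)*(2*I*√6) - 1476) + 1044 = (-4*√57 - 1476) + 1044 = (-1476 - 4*√57) + 1044 = -432 - 4*√57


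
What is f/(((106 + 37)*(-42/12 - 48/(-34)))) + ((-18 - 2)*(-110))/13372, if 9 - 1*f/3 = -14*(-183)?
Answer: 876121408/33941479 ≈ 25.813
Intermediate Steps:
f = -7659 (f = 27 - (-42)*(-183) = 27 - 3*2562 = 27 - 7686 = -7659)
f/(((106 + 37)*(-42/12 - 48/(-34)))) + ((-18 - 2)*(-110))/13372 = -7659*1/((106 + 37)*(-42/12 - 48/(-34))) + ((-18 - 2)*(-110))/13372 = -7659*1/(143*(-42*1/12 - 48*(-1/34))) - 20*(-110)*(1/13372) = -7659*1/(143*(-7/2 + 24/17)) + 2200*(1/13372) = -7659/(143*(-71/34)) + 550/3343 = -7659/(-10153/34) + 550/3343 = -7659*(-34/10153) + 550/3343 = 260406/10153 + 550/3343 = 876121408/33941479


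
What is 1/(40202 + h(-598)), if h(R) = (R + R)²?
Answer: 1/1470618 ≈ 6.7999e-7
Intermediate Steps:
h(R) = 4*R² (h(R) = (2*R)² = 4*R²)
1/(40202 + h(-598)) = 1/(40202 + 4*(-598)²) = 1/(40202 + 4*357604) = 1/(40202 + 1430416) = 1/1470618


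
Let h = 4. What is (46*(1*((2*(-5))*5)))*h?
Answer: -9200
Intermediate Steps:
(46*(1*((2*(-5))*5)))*h = (46*(1*((2*(-5))*5)))*4 = (46*(1*(-10*5)))*4 = (46*(1*(-50)))*4 = (46*(-50))*4 = -2300*4 = -9200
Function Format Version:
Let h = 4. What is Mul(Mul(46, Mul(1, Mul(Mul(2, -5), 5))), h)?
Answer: -9200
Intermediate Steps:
Mul(Mul(46, Mul(1, Mul(Mul(2, -5), 5))), h) = Mul(Mul(46, Mul(1, Mul(Mul(2, -5), 5))), 4) = Mul(Mul(46, Mul(1, Mul(-10, 5))), 4) = Mul(Mul(46, Mul(1, -50)), 4) = Mul(Mul(46, -50), 4) = Mul(-2300, 4) = -9200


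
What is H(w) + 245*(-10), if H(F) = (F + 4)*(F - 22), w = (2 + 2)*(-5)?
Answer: -1778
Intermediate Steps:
w = -20 (w = 4*(-5) = -20)
H(F) = (-22 + F)*(4 + F) (H(F) = (4 + F)*(-22 + F) = (-22 + F)*(4 + F))
H(w) + 245*(-10) = (-88 + (-20)**2 - 18*(-20)) + 245*(-10) = (-88 + 400 + 360) - 2450 = 672 - 2450 = -1778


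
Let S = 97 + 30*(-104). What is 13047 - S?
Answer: 16070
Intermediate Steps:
S = -3023 (S = 97 - 3120 = -3023)
13047 - S = 13047 - 1*(-3023) = 13047 + 3023 = 16070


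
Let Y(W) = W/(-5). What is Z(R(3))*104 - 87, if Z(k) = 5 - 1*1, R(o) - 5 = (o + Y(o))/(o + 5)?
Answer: 329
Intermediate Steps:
Y(W) = -W/5 (Y(W) = W*(-⅕) = -W/5)
R(o) = 5 + 4*o/(5*(5 + o)) (R(o) = 5 + (o - o/5)/(o + 5) = 5 + (4*o/5)/(5 + o) = 5 + 4*o/(5*(5 + o)))
Z(k) = 4 (Z(k) = 5 - 1 = 4)
Z(R(3))*104 - 87 = 4*104 - 87 = 416 - 87 = 329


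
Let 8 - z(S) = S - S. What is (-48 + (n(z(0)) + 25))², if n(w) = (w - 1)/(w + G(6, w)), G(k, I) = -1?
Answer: 484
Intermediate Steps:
z(S) = 8 (z(S) = 8 - (S - S) = 8 - 1*0 = 8 + 0 = 8)
n(w) = 1 (n(w) = (w - 1)/(w - 1) = (-1 + w)/(-1 + w) = 1)
(-48 + (n(z(0)) + 25))² = (-48 + (1 + 25))² = (-48 + 26)² = (-22)² = 484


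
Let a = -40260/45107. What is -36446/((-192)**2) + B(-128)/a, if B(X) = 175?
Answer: -2437179953/12367872 ≈ -197.06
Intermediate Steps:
a = -40260/45107 (a = -40260*1/45107 = -40260/45107 ≈ -0.89254)
-36446/((-192)**2) + B(-128)/a = -36446/((-192)**2) + 175/(-40260/45107) = -36446/36864 + 175*(-45107/40260) = -36446*1/36864 - 1578745/8052 = -18223/18432 - 1578745/8052 = -2437179953/12367872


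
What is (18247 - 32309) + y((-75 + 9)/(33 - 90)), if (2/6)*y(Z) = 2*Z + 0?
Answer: -267046/19 ≈ -14055.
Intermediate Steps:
y(Z) = 6*Z (y(Z) = 3*(2*Z + 0) = 3*(2*Z) = 6*Z)
(18247 - 32309) + y((-75 + 9)/(33 - 90)) = (18247 - 32309) + 6*((-75 + 9)/(33 - 90)) = -14062 + 6*(-66/(-57)) = -14062 + 6*(-66*(-1/57)) = -14062 + 6*(22/19) = -14062 + 132/19 = -267046/19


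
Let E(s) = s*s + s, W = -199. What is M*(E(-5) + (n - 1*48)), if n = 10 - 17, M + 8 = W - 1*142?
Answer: 12215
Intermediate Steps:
E(s) = s + s² (E(s) = s² + s = s + s²)
M = -349 (M = -8 + (-199 - 1*142) = -8 + (-199 - 142) = -8 - 341 = -349)
n = -7
M*(E(-5) + (n - 1*48)) = -349*(-5*(1 - 5) + (-7 - 1*48)) = -349*(-5*(-4) + (-7 - 48)) = -349*(20 - 55) = -349*(-35) = 12215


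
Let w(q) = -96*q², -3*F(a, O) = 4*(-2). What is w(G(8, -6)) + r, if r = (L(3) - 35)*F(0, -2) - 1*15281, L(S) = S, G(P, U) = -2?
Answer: -47251/3 ≈ -15750.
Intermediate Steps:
F(a, O) = 8/3 (F(a, O) = -4*(-2)/3 = -⅓*(-8) = 8/3)
r = -46099/3 (r = (3 - 35)*(8/3) - 1*15281 = -32*8/3 - 15281 = -256/3 - 15281 = -46099/3 ≈ -15366.)
w(G(8, -6)) + r = -96*(-2)² - 46099/3 = -96*4 - 46099/3 = -384 - 46099/3 = -47251/3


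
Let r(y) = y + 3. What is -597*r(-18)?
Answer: 8955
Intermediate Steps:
r(y) = 3 + y
-597*r(-18) = -597*(3 - 18) = -597*(-15) = 8955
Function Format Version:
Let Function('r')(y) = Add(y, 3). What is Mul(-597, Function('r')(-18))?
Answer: 8955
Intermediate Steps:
Function('r')(y) = Add(3, y)
Mul(-597, Function('r')(-18)) = Mul(-597, Add(3, -18)) = Mul(-597, -15) = 8955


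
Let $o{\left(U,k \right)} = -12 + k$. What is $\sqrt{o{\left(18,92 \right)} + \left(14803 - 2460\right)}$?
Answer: $\sqrt{12423} \approx 111.46$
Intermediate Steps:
$\sqrt{o{\left(18,92 \right)} + \left(14803 - 2460\right)} = \sqrt{\left(-12 + 92\right) + \left(14803 - 2460\right)} = \sqrt{80 + 12343} = \sqrt{12423}$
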